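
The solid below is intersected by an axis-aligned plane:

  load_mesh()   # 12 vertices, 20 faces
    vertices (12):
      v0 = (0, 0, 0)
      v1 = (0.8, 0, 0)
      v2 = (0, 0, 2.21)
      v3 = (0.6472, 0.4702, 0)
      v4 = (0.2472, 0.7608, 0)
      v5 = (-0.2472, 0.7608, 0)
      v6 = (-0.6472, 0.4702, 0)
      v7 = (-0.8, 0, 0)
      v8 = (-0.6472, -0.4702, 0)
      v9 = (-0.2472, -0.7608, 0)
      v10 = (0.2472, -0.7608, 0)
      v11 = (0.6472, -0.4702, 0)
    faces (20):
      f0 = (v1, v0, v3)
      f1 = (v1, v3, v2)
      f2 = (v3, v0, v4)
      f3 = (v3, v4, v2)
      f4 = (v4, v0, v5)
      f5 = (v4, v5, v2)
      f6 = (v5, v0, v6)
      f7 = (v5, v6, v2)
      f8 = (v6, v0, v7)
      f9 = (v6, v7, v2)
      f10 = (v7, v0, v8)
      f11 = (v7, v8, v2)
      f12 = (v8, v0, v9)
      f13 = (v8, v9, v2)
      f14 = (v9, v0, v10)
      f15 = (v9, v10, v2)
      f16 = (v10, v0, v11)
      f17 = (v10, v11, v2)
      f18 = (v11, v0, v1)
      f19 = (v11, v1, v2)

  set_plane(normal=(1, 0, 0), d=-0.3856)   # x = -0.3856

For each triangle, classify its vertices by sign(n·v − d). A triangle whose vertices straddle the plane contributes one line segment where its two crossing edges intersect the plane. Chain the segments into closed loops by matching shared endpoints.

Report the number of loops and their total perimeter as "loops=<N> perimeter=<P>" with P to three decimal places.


loops=1 perimeter=4.015

Straddling triangles (8 of 20):
  (v5,v0,v6) [++-] → (-0.3856, 0.280144, 0)–(-0.3856, 0.660252, 0)  len=0.3801
  (v5,v6,v2) [+-+] → (-0.3856, 0.660252, 0)–(-0.3856, 0.280144, 0.893288)  len=0.9708
  (v6,v0,v7) [-+-] → (-0.3856, 0.280144, 0)–(-0.3856, 0, 0)  len=0.2801
  (v6,v7,v2) [--+] → (-0.3856, 0, 1.14478)–(-0.3856, 0.280144, 0.893288)  len=0.3765
  (v7,v0,v8) [-+-] → (-0.3856, 0, 0)–(-0.3856, -0.280144, 0)  len=0.2801
  (v7,v8,v2) [--+] → (-0.3856, -0.280144, 0.893288)–(-0.3856, 0, 1.14478)  len=0.3765
  (v8,v0,v9) [-++] → (-0.3856, -0.280144, 0)–(-0.3856, -0.660252, 0)  len=0.3801
  (v8,v9,v2) [-++] → (-0.3856, -0.660252, 0)–(-0.3856, -0.280144, 0.893288)  len=0.9708

Chained into 1 loop(s):
  loop 1: 8 segments, perimeter = 4.0150
Total perimeter = 4.015


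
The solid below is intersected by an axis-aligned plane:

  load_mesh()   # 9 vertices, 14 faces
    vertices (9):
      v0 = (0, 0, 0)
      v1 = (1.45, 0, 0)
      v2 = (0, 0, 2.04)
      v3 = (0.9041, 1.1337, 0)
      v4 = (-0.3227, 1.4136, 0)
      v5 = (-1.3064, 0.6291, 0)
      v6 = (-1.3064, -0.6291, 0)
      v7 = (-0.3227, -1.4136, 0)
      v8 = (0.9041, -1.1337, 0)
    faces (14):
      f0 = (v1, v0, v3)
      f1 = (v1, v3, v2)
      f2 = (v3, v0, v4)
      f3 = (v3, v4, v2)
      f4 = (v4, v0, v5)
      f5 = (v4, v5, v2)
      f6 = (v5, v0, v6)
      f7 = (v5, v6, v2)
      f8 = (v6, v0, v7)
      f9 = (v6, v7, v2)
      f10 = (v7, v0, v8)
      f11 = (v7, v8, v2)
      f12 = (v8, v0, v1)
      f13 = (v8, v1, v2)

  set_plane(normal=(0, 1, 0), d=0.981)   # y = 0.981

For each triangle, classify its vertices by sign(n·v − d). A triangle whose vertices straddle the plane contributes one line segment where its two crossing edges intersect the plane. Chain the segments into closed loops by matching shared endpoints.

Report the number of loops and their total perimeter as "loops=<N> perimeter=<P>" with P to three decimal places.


Straddling triangles (6 of 14):
  (v1,v0,v3) [--+] → (0.782325, 0.981, 0)–(0.977628, 0.981, 0)  len=0.1953
  (v1,v3,v2) [-+-] → (0.977628, 0.981, 0)–(0.782325, 0.981, 0.274771)  len=0.3371
  (v3,v0,v4) [+-+] → (0.782325, 0.981, 0)–(-0.223945, 0.981, 0)  len=1.0063
  (v3,v4,v2) [++-] → (-0.223945, 0.981, 0.624295)–(0.782325, 0.981, 0.274771)  len=1.0652
  (v4,v0,v5) [+--] → (-0.223945, 0.981, 0)–(-0.865146, 0.981, 0)  len=0.6412
  (v4,v5,v2) [+--] → (-0.865146, 0.981, 0)–(-0.223945, 0.981, 0.624295)  len=0.8949

Chained into 1 loop(s):
  loop 1: 6 segments, perimeter = 4.1400
Total perimeter = 4.140

loops=1 perimeter=4.140


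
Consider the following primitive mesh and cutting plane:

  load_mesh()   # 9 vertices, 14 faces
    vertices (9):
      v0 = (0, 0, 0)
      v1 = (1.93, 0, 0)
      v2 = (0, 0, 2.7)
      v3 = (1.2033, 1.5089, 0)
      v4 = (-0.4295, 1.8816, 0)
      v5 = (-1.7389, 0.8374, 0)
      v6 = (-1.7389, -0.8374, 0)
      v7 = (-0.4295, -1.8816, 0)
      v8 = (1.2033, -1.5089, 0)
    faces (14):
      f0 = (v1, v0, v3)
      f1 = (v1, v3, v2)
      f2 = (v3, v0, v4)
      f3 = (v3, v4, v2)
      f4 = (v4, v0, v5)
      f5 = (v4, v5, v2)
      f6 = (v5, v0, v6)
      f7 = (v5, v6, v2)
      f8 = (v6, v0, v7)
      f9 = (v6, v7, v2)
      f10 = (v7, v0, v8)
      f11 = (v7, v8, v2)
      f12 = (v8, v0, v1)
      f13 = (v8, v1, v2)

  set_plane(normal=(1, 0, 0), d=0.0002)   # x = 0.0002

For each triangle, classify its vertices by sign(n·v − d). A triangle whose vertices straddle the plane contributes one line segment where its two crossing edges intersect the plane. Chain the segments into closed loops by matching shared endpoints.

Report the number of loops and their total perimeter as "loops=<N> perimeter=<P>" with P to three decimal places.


Straddling triangles (8 of 14):
  (v1,v0,v3) [+-+] → (0.0002, 0, 0)–(0.0002, 0.000250794, 0)  len=0.0003
  (v1,v3,v2) [++-] → (0.0002, 0.000250794, 2.69955)–(0.0002, 0, 2.69972)  len=0.0003
  (v3,v0,v4) [+--] → (0.0002, 0.000250794, 0)–(0.0002, 1.78352, 0)  len=1.7833
  (v3,v4,v2) [+--] → (0.0002, 1.78352, 0)–(0.0002, 0.000250794, 2.69955)  len=3.2354
  (v7,v0,v8) [--+] → (0.0002, -0.000250794, 0)–(0.0002, -1.78352, 0)  len=1.7833
  (v7,v8,v2) [-+-] → (0.0002, -1.78352, 0)–(0.0002, -0.000250794, 2.69955)  len=3.2354
  (v8,v0,v1) [+-+] → (0.0002, -0.000250794, 0)–(0.0002, 0, 0)  len=0.0003
  (v8,v1,v2) [++-] → (0.0002, 0, 2.69972)–(0.0002, -0.000250794, 2.69955)  len=0.0003

Chained into 1 loop(s):
  loop 1: 8 segments, perimeter = 10.0384
Total perimeter = 10.038

loops=1 perimeter=10.038


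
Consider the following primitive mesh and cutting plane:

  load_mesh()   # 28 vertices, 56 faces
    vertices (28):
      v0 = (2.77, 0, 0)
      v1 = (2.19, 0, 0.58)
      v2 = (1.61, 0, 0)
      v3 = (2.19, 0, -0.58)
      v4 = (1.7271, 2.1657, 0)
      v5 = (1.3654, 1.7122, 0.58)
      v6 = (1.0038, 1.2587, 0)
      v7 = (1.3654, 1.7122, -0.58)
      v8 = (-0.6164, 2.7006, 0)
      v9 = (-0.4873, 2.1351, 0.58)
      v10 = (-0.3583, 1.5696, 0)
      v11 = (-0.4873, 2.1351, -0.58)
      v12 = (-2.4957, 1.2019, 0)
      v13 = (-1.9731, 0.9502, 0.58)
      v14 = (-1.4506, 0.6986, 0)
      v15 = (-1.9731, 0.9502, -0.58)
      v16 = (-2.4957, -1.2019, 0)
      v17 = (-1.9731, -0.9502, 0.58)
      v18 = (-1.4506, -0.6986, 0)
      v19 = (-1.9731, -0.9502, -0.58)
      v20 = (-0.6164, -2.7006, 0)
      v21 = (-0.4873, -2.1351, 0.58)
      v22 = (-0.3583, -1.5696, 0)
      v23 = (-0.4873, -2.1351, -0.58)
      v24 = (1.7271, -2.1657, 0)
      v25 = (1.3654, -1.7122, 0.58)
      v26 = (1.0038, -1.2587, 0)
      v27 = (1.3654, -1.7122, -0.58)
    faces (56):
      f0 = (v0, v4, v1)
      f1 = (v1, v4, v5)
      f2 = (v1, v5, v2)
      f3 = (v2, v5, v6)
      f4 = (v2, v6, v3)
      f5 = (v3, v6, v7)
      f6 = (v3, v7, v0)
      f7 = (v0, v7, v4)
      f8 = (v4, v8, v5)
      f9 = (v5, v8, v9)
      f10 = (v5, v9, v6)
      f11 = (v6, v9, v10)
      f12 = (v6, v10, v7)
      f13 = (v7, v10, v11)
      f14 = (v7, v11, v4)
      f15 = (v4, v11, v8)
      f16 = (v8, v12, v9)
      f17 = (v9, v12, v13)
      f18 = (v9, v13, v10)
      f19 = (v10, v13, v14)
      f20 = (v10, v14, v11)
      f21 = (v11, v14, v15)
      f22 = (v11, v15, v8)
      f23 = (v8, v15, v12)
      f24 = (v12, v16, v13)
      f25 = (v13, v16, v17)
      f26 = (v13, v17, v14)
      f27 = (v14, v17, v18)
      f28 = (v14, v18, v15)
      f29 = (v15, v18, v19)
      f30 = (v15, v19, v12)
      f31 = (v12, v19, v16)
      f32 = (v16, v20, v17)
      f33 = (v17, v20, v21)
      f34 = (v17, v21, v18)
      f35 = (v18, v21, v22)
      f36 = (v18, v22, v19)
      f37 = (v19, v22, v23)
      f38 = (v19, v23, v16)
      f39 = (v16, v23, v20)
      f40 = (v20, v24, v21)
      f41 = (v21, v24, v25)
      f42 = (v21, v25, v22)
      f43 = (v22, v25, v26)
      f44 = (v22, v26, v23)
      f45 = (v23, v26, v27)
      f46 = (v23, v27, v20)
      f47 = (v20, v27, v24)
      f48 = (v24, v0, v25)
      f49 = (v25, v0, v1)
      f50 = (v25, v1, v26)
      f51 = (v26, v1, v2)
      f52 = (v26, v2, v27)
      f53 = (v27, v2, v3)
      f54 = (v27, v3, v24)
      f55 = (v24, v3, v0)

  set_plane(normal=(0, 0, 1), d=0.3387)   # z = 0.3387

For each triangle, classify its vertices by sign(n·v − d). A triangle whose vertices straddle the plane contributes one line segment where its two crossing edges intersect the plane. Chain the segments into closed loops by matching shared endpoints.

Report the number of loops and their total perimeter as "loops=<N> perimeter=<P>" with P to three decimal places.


loops=2 perimeter=26.606

Straddling triangles (28 of 56):
  (v0,v4,v1) [--+] → (1.99742, 0.901006, 0.3387)–(2.4313, 0, 0.3387)  len=1.0000
  (v1,v4,v5) [+-+] → (1.99742, 0.901006, 0.3387)–(1.51588, 1.90087, 0.3387)  len=1.1098
  (v1,v5,v2) [++-] → (1.46716, 0.999866, 0.3387)–(1.9487, 0, 0.3387)  len=1.1098
  (v2,v5,v6) [-+-] → (1.46716, 0.999866, 0.3387)–(1.21496, 1.52353, 0.3387)  len=0.5812
  (v4,v8,v5) [--+] → (0.540903, 2.12341, 0.3387)–(1.51588, 1.90087, 0.3387)  len=1.0001
  (v5,v8,v9) [+-+] → (0.540903, 2.12341, 0.3387)–(-0.54101, 2.37037, 0.3387)  len=1.1097
  (v5,v9,v6) [++-] → (0.133049, 1.77049, 0.3387)–(1.21496, 1.52353, 0.3387)  len=1.1097
  (v6,v9,v10) [-+-] → (0.133049, 1.77049, 0.3387)–(-0.433632, 1.89983, 0.3387)  len=0.5813
  (v8,v12,v9) [--+] → (-1.32286, 1.74686, 0.3387)–(-0.54101, 2.37037, 0.3387)  len=1.0000
  (v9,v12,v13) [+-+] → (-1.32286, 1.74686, 0.3387)–(-2.19052, 1.05492, 0.3387)  len=1.1098
  (v9,v13,v10) [++-] → (-1.30129, 1.20789, 0.3387)–(-0.433632, 1.89983, 0.3387)  len=1.1098
  (v10,v13,v14) [-+-] → (-1.30129, 1.20789, 0.3387)–(-1.75572, 0.845526, 0.3387)  len=0.5812
  (v12,v16,v13) [--+] → (-2.19052, 0.0548522, 0.3387)–(-2.19052, 1.05492, 0.3387)  len=1.0001
  (v13,v16,v17) [+-+] → (-2.19052, 0.0548522, 0.3387)–(-2.19052, -1.05492, 0.3387)  len=1.1098
  (v13,v17,v14) [++-] → (-1.75572, -0.264242, 0.3387)–(-1.75572, 0.845526, 0.3387)  len=1.1098
  (v14,v17,v18) [-+-] → (-1.75572, -0.264242, 0.3387)–(-1.75572, -0.845526, 0.3387)  len=0.5813
  (v16,v20,v17) [--+] → (-1.40867, -1.67843, 0.3387)–(-2.19052, -1.05492, 0.3387)  len=1.0000
  (v17,v20,v21) [+-+] → (-1.40867, -1.67843, 0.3387)–(-0.54101, -2.37037, 0.3387)  len=1.1098
  (v17,v21,v18) [++-] → (-0.888066, -1.53747, 0.3387)–(-1.75572, -0.845526, 0.3387)  len=1.1098
  (v18,v21,v22) [-+-] → (-0.888066, -1.53747, 0.3387)–(-0.433632, -1.89983, 0.3387)  len=0.5812
  (v20,v24,v21) [--+] → (0.433967, -2.14783, 0.3387)–(-0.54101, -2.37037, 0.3387)  len=1.0001
  (v21,v24,v25) [+-+] → (0.433967, -2.14783, 0.3387)–(1.51588, -1.90087, 0.3387)  len=1.1097
  (v21,v25,v22) [++-] → (0.648281, -1.65287, 0.3387)–(-0.433632, -1.89983, 0.3387)  len=1.1097
  (v22,v25,v26) [-+-] → (0.648281, -1.65287, 0.3387)–(1.21496, -1.52353, 0.3387)  len=0.5813
  (v24,v0,v25) [--+] → (1.94976, -0.999866, 0.3387)–(1.51588, -1.90087, 0.3387)  len=1.0000
  (v25,v0,v1) [+-+] → (1.94976, -0.999866, 0.3387)–(2.4313, 0, 0.3387)  len=1.1098
  (v25,v1,v26) [++-] → (1.6965, -0.523663, 0.3387)–(1.21496, -1.52353, 0.3387)  len=1.1098
  (v26,v1,v2) [-+-] → (1.6965, -0.523663, 0.3387)–(1.9487, 0, 0.3387)  len=0.5812

Chained into 2 loop(s):
  loop 1: 14 segments, perimeter = 14.7687
  loop 2: 14 segments, perimeter = 11.8371
Total perimeter = 26.606


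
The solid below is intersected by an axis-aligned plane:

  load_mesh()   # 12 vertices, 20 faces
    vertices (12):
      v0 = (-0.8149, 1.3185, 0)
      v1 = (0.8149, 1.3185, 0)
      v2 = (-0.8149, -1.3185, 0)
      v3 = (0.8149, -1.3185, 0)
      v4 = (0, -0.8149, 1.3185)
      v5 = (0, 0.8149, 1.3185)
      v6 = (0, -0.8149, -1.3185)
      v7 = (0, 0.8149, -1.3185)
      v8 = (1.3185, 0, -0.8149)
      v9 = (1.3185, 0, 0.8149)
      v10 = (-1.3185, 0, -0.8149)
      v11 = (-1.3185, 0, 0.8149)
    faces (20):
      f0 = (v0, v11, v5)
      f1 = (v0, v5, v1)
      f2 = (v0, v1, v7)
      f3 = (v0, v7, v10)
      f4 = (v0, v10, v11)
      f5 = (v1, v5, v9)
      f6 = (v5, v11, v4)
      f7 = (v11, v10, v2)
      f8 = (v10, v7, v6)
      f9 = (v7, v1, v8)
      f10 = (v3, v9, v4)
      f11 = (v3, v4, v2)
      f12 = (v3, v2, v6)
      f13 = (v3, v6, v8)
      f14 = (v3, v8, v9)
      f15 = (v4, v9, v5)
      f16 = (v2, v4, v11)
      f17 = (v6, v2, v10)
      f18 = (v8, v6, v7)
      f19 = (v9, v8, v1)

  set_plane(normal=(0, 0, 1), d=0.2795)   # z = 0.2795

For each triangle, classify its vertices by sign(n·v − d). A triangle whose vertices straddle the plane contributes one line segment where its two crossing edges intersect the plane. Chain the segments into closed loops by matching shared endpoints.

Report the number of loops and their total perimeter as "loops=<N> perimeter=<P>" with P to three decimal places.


Straddling triangles (10 of 20):
  (v0,v11,v5) [-++] → (-0.987628, 0.866272, 0.2795)–(-0.642155, 1.21175, 0.2795)  len=0.4886
  (v0,v5,v1) [-+-] → (-0.642155, 1.21175, 0.2795)–(0.642155, 1.21175, 0.2795)  len=1.2843
  (v0,v10,v11) [--+] → (-1.3185, 0, 0.2795)–(-0.987628, 0.866272, 0.2795)  len=0.9273
  (v1,v5,v9) [-++] → (0.642155, 1.21175, 0.2795)–(0.987628, 0.866272, 0.2795)  len=0.4886
  (v11,v10,v2) [+--] → (-1.3185, 0, 0.2795)–(-0.987628, -0.866272, 0.2795)  len=0.9273
  (v3,v9,v4) [-++] → (0.987628, -0.866272, 0.2795)–(0.642155, -1.21175, 0.2795)  len=0.4886
  (v3,v4,v2) [-+-] → (0.642155, -1.21175, 0.2795)–(-0.642155, -1.21175, 0.2795)  len=1.2843
  (v3,v8,v9) [--+] → (1.3185, 0, 0.2795)–(0.987628, -0.866272, 0.2795)  len=0.9273
  (v2,v4,v11) [-++] → (-0.642155, -1.21175, 0.2795)–(-0.987628, -0.866272, 0.2795)  len=0.4886
  (v9,v8,v1) [+--] → (1.3185, 0, 0.2795)–(0.987628, 0.866272, 0.2795)  len=0.9273

Chained into 1 loop(s):
  loop 1: 10 segments, perimeter = 8.2322
Total perimeter = 8.232

loops=1 perimeter=8.232


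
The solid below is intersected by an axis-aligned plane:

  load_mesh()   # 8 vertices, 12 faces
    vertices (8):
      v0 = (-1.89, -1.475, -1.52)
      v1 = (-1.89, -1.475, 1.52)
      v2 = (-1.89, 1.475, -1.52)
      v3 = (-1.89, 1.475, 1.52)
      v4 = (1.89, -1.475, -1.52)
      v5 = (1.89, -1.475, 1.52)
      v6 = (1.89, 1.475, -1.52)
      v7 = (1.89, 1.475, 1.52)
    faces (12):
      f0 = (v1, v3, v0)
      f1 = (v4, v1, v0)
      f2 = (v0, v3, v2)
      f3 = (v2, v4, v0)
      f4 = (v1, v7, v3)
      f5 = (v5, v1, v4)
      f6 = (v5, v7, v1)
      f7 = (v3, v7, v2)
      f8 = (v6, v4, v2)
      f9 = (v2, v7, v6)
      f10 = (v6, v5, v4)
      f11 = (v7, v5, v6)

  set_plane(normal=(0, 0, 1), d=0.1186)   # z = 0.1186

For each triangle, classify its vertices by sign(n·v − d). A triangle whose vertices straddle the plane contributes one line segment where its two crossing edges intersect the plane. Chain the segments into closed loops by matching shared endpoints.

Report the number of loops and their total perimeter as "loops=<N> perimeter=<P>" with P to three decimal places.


loops=1 perimeter=13.460

Straddling triangles (8 of 12):
  (v1,v3,v0) [++-] → (-1.89, 0.115089, 0.1186)–(-1.89, -1.475, 0.1186)  len=1.5901
  (v4,v1,v0) [-+-] → (-0.14747, -1.475, 0.1186)–(-1.89, -1.475, 0.1186)  len=1.7425
  (v0,v3,v2) [-+-] → (-1.89, 0.115089, 0.1186)–(-1.89, 1.475, 0.1186)  len=1.3599
  (v5,v1,v4) [++-] → (-0.14747, -1.475, 0.1186)–(1.89, -1.475, 0.1186)  len=2.0375
  (v3,v7,v2) [++-] → (0.14747, 1.475, 0.1186)–(-1.89, 1.475, 0.1186)  len=2.0375
  (v2,v7,v6) [-+-] → (0.14747, 1.475, 0.1186)–(1.89, 1.475, 0.1186)  len=1.7425
  (v6,v5,v4) [-+-] → (1.89, -0.115089, 0.1186)–(1.89, -1.475, 0.1186)  len=1.3599
  (v7,v5,v6) [++-] → (1.89, -0.115089, 0.1186)–(1.89, 1.475, 0.1186)  len=1.5901

Chained into 1 loop(s):
  loop 1: 8 segments, perimeter = 13.4600
Total perimeter = 13.460


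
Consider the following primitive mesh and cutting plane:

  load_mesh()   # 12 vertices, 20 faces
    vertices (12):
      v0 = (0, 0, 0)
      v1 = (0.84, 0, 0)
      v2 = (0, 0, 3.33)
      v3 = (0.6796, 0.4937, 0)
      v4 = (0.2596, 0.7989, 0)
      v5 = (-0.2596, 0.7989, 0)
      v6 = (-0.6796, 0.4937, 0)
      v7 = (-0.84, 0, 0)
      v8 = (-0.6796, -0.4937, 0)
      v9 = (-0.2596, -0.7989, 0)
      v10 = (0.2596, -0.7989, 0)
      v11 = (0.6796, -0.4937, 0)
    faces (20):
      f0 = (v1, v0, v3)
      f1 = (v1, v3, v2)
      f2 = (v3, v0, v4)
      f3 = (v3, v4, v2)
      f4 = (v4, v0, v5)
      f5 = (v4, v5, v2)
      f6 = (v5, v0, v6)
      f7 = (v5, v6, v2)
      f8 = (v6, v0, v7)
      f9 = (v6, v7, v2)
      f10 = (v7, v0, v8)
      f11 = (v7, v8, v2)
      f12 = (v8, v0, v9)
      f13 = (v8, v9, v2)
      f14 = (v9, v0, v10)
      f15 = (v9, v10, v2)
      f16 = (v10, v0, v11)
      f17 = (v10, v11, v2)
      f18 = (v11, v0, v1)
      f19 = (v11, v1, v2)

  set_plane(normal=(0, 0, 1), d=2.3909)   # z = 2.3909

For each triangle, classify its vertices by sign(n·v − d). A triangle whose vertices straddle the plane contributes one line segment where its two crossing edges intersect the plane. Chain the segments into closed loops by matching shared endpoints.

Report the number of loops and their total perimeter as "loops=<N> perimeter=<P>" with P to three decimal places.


Straddling triangles (10 of 20):
  (v1,v3,v2) [--+] → (0.191655, 0.139229, 2.3909)–(0.23689, 0, 2.3909)  len=0.1464
  (v3,v4,v2) [--+] → (0.0732103, 0.225299, 2.3909)–(0.191655, 0.139229, 2.3909)  len=0.1464
  (v4,v5,v2) [--+] → (-0.0732103, 0.225299, 2.3909)–(0.0732103, 0.225299, 2.3909)  len=0.1464
  (v5,v6,v2) [--+] → (-0.191655, 0.139229, 2.3909)–(-0.0732103, 0.225299, 2.3909)  len=0.1464
  (v6,v7,v2) [--+] → (-0.23689, 0, 2.3909)–(-0.191655, 0.139229, 2.3909)  len=0.1464
  (v7,v8,v2) [--+] → (-0.191655, -0.139229, 2.3909)–(-0.23689, 0, 2.3909)  len=0.1464
  (v8,v9,v2) [--+] → (-0.0732103, -0.225299, 2.3909)–(-0.191655, -0.139229, 2.3909)  len=0.1464
  (v9,v10,v2) [--+] → (0.0732103, -0.225299, 2.3909)–(-0.0732103, -0.225299, 2.3909)  len=0.1464
  (v10,v11,v2) [--+] → (0.191655, -0.139229, 2.3909)–(0.0732103, -0.225299, 2.3909)  len=0.1464
  (v11,v1,v2) [--+] → (0.23689, 0, 2.3909)–(0.191655, -0.139229, 2.3909)  len=0.1464

Chained into 1 loop(s):
  loop 1: 10 segments, perimeter = 1.4641
Total perimeter = 1.464

loops=1 perimeter=1.464


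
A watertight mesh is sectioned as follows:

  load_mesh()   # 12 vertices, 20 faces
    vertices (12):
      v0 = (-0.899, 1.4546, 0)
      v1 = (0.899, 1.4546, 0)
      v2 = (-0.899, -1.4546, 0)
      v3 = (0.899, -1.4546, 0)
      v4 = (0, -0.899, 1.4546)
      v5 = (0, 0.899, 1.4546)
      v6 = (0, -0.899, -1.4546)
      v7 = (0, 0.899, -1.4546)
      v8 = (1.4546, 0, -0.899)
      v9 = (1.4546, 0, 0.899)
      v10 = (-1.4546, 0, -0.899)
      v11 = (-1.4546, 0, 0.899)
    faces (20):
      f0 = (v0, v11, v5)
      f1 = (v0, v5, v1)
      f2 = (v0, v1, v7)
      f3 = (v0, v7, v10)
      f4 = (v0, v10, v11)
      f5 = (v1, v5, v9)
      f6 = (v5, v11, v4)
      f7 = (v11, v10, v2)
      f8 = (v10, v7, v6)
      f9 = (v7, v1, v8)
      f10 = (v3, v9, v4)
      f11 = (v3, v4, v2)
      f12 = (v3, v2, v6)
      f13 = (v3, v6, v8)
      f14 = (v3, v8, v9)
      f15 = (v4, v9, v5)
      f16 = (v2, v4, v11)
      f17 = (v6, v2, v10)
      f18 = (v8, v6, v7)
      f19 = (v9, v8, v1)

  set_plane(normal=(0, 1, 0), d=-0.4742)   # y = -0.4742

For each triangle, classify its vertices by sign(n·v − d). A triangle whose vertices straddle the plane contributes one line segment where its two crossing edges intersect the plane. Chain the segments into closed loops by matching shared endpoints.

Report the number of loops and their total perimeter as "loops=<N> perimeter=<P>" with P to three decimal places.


Straddling triangles (10 of 20):
  (v5,v11,v4) [++-] → (-0.687335, -0.4742, 1.19207)–(0, -0.4742, 1.4546)  len=0.7358
  (v11,v10,v2) [++-] → (-1.27347, -0.4742, -0.605926)–(-1.27347, -0.4742, 0.605926)  len=1.2119
  (v10,v7,v6) [++-] → (0, -0.4742, -1.4546)–(-0.687335, -0.4742, -1.19207)  len=0.7358
  (v3,v9,v4) [-+-] → (1.27347, -0.4742, 0.605926)–(0.687335, -0.4742, 1.19207)  len=0.8289
  (v3,v6,v8) [--+] → (0.687335, -0.4742, -1.19207)–(1.27347, -0.4742, -0.605926)  len=0.8289
  (v3,v8,v9) [-++] → (1.27347, -0.4742, -0.605926)–(1.27347, -0.4742, 0.605926)  len=1.2119
  (v4,v9,v5) [-++] → (0.687335, -0.4742, 1.19207)–(0, -0.4742, 1.4546)  len=0.7358
  (v2,v4,v11) [--+] → (-0.687335, -0.4742, 1.19207)–(-1.27347, -0.4742, 0.605926)  len=0.8289
  (v6,v2,v10) [--+] → (-1.27347, -0.4742, -0.605926)–(-0.687335, -0.4742, -1.19207)  len=0.8289
  (v8,v6,v7) [+-+] → (0.687335, -0.4742, -1.19207)–(0, -0.4742, -1.4546)  len=0.7358

Chained into 1 loop(s):
  loop 1: 10 segments, perimeter = 8.6825
Total perimeter = 8.682

loops=1 perimeter=8.682


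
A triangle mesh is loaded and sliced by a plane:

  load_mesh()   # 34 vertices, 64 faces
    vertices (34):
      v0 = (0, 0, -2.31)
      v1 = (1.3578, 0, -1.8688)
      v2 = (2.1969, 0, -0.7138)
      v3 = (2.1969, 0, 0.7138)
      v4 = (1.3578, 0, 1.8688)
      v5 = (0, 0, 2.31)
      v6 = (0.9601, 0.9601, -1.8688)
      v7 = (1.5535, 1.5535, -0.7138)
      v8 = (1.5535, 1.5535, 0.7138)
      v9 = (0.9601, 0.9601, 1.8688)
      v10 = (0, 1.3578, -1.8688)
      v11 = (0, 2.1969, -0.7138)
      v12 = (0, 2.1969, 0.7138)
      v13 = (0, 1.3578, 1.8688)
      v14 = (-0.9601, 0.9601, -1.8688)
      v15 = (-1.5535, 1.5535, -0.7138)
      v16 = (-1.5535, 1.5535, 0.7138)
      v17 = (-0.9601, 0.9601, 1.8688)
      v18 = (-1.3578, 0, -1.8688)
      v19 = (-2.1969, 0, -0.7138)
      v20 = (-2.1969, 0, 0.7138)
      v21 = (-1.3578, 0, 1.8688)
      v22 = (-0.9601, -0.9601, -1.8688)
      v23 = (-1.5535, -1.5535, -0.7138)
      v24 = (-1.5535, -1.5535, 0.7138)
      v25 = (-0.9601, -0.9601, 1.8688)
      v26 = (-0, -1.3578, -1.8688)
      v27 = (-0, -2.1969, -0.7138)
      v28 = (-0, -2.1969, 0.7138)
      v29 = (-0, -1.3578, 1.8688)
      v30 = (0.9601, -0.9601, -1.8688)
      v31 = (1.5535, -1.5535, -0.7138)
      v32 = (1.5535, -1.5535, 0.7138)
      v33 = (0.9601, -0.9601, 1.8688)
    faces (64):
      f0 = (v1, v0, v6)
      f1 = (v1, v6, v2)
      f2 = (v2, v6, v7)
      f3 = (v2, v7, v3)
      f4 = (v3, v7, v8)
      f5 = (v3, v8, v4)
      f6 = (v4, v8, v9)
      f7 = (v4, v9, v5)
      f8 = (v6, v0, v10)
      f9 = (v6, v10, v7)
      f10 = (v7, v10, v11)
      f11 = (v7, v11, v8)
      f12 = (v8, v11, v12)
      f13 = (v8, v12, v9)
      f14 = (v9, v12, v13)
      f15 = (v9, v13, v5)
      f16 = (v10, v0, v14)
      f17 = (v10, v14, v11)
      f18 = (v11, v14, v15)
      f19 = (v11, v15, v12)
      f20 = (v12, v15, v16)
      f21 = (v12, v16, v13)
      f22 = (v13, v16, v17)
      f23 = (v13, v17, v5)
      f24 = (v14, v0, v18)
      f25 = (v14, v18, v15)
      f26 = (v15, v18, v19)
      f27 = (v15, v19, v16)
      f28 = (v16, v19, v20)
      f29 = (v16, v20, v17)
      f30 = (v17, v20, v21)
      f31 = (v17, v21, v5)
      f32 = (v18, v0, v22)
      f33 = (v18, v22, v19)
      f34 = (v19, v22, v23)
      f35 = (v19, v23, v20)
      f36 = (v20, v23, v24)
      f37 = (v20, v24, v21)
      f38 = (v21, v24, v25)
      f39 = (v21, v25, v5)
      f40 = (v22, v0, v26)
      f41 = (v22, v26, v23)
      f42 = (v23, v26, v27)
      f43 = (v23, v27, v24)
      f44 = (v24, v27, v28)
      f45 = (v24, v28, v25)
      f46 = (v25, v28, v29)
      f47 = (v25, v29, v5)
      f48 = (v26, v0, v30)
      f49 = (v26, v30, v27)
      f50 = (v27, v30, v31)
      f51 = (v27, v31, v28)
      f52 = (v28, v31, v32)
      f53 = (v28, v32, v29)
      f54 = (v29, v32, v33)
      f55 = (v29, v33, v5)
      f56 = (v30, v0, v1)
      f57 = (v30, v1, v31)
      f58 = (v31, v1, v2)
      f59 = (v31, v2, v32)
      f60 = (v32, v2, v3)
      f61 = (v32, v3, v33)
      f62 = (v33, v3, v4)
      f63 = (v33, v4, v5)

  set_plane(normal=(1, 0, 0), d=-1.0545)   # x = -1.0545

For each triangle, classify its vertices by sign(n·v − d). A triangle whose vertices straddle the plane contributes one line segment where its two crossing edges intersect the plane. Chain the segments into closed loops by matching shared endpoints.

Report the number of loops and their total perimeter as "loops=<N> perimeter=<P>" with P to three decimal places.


Straddling triangles (20 of 64):
  (v11,v14,v15) [++-] → (-1.0545, 1.0545, -1.68506)–(-1.0545, 1.76017, -0.7138)  len=1.2005
  (v11,v15,v12) [+-+] → (-1.0545, 1.76017, -0.7138)–(-1.0545, 1.76017, -0.25524)  len=0.4586
  (v12,v15,v16) [+--] → (-1.0545, 1.76017, -0.25524)–(-1.0545, 1.76017, 0.7138)  len=0.9690
  (v12,v16,v13) [+-+] → (-1.0545, 1.76017, 0.7138)–(-1.0545, 1.49064, 1.0848)  len=0.4586
  (v13,v16,v17) [+-+] → (-1.0545, 1.49064, 1.0848)–(-1.0545, 1.0545, 1.68506)  len=0.7420
  (v14,v0,v18) [++-] → (-1.0545, 0, -1.96735)–(-1.0545, 0.732206, -1.8688)  len=0.7388
  (v14,v18,v15) [+--] → (-1.0545, 0.732206, -1.8688)–(-1.0545, 1.0545, -1.68506)  len=0.3710
  (v16,v20,v17) [--+] → (-1.0545, 0.886819, 1.78064)–(-1.0545, 1.0545, 1.68506)  len=0.1930
  (v17,v20,v21) [+--] → (-1.0545, 0.886819, 1.78064)–(-1.0545, 0.732206, 1.8688)  len=0.1780
  (v17,v21,v5) [+-+] → (-1.0545, 0.732206, 1.8688)–(-1.0545, 0, 1.96735)  len=0.7388
  (v18,v0,v22) [-++] → (-1.0545, 0, -1.96735)–(-1.0545, -0.732206, -1.8688)  len=0.7388
  (v18,v22,v19) [-+-] → (-1.0545, -0.732206, -1.8688)–(-1.0545, -0.886819, -1.78064)  len=0.1780
  (v19,v22,v23) [-+-] → (-1.0545, -0.886819, -1.78064)–(-1.0545, -1.0545, -1.68506)  len=0.1930
  (v21,v24,v25) [--+] → (-1.0545, -1.0545, 1.68506)–(-1.0545, -0.732206, 1.8688)  len=0.3710
  (v21,v25,v5) [-++] → (-1.0545, -0.732206, 1.8688)–(-1.0545, 0, 1.96735)  len=0.7388
  (v22,v26,v23) [++-] → (-1.0545, -1.49064, -1.0848)–(-1.0545, -1.0545, -1.68506)  len=0.7420
  (v23,v26,v27) [-++] → (-1.0545, -1.49064, -1.0848)–(-1.0545, -1.76017, -0.7138)  len=0.4586
  (v23,v27,v24) [-+-] → (-1.0545, -1.76017, -0.7138)–(-1.0545, -1.76017, 0.25524)  len=0.9690
  (v24,v27,v28) [-++] → (-1.0545, -1.76017, 0.25524)–(-1.0545, -1.76017, 0.7138)  len=0.4586
  (v24,v28,v25) [-++] → (-1.0545, -1.76017, 0.7138)–(-1.0545, -1.0545, 1.68506)  len=1.2005

Chained into 1 loop(s):
  loop 1: 20 segments, perimeter = 12.0966
Total perimeter = 12.097

loops=1 perimeter=12.097


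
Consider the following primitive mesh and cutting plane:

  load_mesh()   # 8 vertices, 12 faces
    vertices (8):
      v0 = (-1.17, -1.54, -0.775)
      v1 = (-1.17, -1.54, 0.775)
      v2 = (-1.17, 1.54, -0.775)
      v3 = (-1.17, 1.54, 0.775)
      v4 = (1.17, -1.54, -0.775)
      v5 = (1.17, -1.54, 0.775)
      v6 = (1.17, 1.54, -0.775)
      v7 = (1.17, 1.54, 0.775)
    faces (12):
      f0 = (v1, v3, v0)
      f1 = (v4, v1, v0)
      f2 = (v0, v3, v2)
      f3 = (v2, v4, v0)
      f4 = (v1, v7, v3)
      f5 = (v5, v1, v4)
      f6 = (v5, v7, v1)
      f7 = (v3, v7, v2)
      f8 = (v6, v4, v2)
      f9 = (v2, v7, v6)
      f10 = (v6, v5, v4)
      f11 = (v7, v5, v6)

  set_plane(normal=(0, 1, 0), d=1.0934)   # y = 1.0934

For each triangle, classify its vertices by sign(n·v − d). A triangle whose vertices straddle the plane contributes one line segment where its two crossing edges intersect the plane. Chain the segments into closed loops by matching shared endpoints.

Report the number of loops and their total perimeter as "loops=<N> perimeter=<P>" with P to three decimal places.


loops=1 perimeter=7.780

Straddling triangles (8 of 12):
  (v1,v3,v0) [-+-] → (-1.17, 1.0934, 0.775)–(-1.17, 1.0934, 0.55025)  len=0.2248
  (v0,v3,v2) [-++] → (-1.17, 1.0934, 0.55025)–(-1.17, 1.0934, -0.775)  len=1.3253
  (v2,v4,v0) [+--] → (-0.8307, 1.0934, -0.775)–(-1.17, 1.0934, -0.775)  len=0.3393
  (v1,v7,v3) [-++] → (0.8307, 1.0934, 0.775)–(-1.17, 1.0934, 0.775)  len=2.0007
  (v5,v7,v1) [-+-] → (1.17, 1.0934, 0.775)–(0.8307, 1.0934, 0.775)  len=0.3393
  (v6,v4,v2) [+-+] → (1.17, 1.0934, -0.775)–(-0.8307, 1.0934, -0.775)  len=2.0007
  (v6,v5,v4) [+--] → (1.17, 1.0934, -0.55025)–(1.17, 1.0934, -0.775)  len=0.2248
  (v7,v5,v6) [+-+] → (1.17, 1.0934, 0.775)–(1.17, 1.0934, -0.55025)  len=1.3253

Chained into 1 loop(s):
  loop 1: 8 segments, perimeter = 7.7800
Total perimeter = 7.780


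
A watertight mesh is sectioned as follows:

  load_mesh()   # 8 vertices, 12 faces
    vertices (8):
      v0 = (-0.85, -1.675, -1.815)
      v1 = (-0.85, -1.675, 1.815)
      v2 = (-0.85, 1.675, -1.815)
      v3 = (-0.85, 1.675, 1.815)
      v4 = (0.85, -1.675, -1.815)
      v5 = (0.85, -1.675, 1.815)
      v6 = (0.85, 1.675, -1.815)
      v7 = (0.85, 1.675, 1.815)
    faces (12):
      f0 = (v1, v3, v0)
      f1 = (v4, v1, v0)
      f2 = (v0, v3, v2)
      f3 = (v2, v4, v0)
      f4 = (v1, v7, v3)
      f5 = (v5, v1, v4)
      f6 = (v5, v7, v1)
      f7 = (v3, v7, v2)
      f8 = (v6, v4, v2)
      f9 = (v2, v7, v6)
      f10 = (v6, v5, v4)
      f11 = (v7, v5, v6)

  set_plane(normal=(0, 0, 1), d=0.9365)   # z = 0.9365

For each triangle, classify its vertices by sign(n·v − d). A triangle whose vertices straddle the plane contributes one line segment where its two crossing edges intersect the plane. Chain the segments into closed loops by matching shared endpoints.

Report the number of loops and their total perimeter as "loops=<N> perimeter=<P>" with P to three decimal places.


Straddling triangles (8 of 12):
  (v1,v3,v0) [++-] → (-0.85, 0.864263, 0.9365)–(-0.85, -1.675, 0.9365)  len=2.5393
  (v4,v1,v0) [-+-] → (-0.438581, -1.675, 0.9365)–(-0.85, -1.675, 0.9365)  len=0.4114
  (v0,v3,v2) [-+-] → (-0.85, 0.864263, 0.9365)–(-0.85, 1.675, 0.9365)  len=0.8107
  (v5,v1,v4) [++-] → (-0.438581, -1.675, 0.9365)–(0.85, -1.675, 0.9365)  len=1.2886
  (v3,v7,v2) [++-] → (0.438581, 1.675, 0.9365)–(-0.85, 1.675, 0.9365)  len=1.2886
  (v2,v7,v6) [-+-] → (0.438581, 1.675, 0.9365)–(0.85, 1.675, 0.9365)  len=0.4114
  (v6,v5,v4) [-+-] → (0.85, -0.864263, 0.9365)–(0.85, -1.675, 0.9365)  len=0.8107
  (v7,v5,v6) [++-] → (0.85, -0.864263, 0.9365)–(0.85, 1.675, 0.9365)  len=2.5393

Chained into 1 loop(s):
  loop 1: 8 segments, perimeter = 10.1000
Total perimeter = 10.100

loops=1 perimeter=10.100


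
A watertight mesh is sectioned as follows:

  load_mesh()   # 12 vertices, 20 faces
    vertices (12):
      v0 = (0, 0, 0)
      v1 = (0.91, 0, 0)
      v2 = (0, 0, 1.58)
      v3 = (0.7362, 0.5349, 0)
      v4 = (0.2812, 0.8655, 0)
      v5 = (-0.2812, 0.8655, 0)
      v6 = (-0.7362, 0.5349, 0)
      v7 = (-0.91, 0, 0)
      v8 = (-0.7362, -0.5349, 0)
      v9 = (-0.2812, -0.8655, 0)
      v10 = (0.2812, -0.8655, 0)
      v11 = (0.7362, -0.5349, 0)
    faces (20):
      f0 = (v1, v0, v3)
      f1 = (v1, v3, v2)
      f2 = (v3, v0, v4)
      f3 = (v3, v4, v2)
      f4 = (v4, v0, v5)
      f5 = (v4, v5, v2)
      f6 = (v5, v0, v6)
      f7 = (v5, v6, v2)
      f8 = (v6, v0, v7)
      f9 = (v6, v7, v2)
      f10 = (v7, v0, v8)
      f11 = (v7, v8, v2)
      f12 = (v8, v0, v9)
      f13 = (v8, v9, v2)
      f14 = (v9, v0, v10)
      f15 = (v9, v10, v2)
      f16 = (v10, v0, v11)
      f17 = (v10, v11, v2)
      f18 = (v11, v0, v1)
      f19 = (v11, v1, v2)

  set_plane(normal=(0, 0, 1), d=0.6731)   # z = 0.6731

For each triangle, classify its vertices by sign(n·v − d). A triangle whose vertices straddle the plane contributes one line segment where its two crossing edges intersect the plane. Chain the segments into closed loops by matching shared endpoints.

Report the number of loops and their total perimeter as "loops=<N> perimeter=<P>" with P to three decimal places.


loops=1 perimeter=3.228

Straddling triangles (10 of 20):
  (v1,v3,v2) [--+] → (0.422569, 0.307026, 0.6731)–(0.522328, 0, 0.6731)  len=0.3228
  (v3,v4,v2) [--+] → (0.161405, 0.496786, 0.6731)–(0.422569, 0.307026, 0.6731)  len=0.3228
  (v4,v5,v2) [--+] → (-0.161405, 0.496786, 0.6731)–(0.161405, 0.496786, 0.6731)  len=0.3228
  (v5,v6,v2) [--+] → (-0.422569, 0.307026, 0.6731)–(-0.161405, 0.496786, 0.6731)  len=0.3228
  (v6,v7,v2) [--+] → (-0.522328, 0, 0.6731)–(-0.422569, 0.307026, 0.6731)  len=0.3228
  (v7,v8,v2) [--+] → (-0.422569, -0.307026, 0.6731)–(-0.522328, 0, 0.6731)  len=0.3228
  (v8,v9,v2) [--+] → (-0.161405, -0.496786, 0.6731)–(-0.422569, -0.307026, 0.6731)  len=0.3228
  (v9,v10,v2) [--+] → (0.161405, -0.496786, 0.6731)–(-0.161405, -0.496786, 0.6731)  len=0.3228
  (v10,v11,v2) [--+] → (0.422569, -0.307026, 0.6731)–(0.161405, -0.496786, 0.6731)  len=0.3228
  (v11,v1,v2) [--+] → (0.522328, 0, 0.6731)–(0.422569, -0.307026, 0.6731)  len=0.3228

Chained into 1 loop(s):
  loop 1: 10 segments, perimeter = 3.2282
Total perimeter = 3.228


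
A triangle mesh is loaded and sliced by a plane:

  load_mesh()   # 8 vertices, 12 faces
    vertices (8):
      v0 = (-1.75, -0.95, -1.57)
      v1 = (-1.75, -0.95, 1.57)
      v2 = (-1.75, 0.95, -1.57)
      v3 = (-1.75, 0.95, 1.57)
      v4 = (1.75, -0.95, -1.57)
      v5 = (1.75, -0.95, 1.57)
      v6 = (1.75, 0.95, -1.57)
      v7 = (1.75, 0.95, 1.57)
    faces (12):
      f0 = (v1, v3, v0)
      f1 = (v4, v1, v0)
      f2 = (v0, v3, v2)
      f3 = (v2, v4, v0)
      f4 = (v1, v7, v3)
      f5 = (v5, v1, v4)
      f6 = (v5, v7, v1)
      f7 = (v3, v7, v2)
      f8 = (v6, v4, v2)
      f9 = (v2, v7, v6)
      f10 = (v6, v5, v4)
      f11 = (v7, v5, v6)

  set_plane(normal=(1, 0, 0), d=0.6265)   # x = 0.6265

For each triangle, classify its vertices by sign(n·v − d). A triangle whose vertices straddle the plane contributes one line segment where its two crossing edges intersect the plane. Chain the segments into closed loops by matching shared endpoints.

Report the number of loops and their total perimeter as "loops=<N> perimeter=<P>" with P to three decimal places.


Straddling triangles (8 of 12):
  (v4,v1,v0) [+--] → (0.6265, -0.95, -0.56206)–(0.6265, -0.95, -1.57)  len=1.0079
  (v2,v4,v0) [-+-] → (0.6265, -0.3401, -1.57)–(0.6265, -0.95, -1.57)  len=0.6099
  (v1,v7,v3) [-+-] → (0.6265, 0.3401, 1.57)–(0.6265, 0.95, 1.57)  len=0.6099
  (v5,v1,v4) [+-+] → (0.6265, -0.95, 1.57)–(0.6265, -0.95, -0.56206)  len=2.1321
  (v5,v7,v1) [++-] → (0.6265, 0.3401, 1.57)–(0.6265, -0.95, 1.57)  len=1.2901
  (v3,v7,v2) [-+-] → (0.6265, 0.95, 1.57)–(0.6265, 0.95, 0.56206)  len=1.0079
  (v6,v4,v2) [++-] → (0.6265, -0.3401, -1.57)–(0.6265, 0.95, -1.57)  len=1.2901
  (v2,v7,v6) [-++] → (0.6265, 0.95, 0.56206)–(0.6265, 0.95, -1.57)  len=2.1321

Chained into 1 loop(s):
  loop 1: 8 segments, perimeter = 10.0800
Total perimeter = 10.080

loops=1 perimeter=10.080


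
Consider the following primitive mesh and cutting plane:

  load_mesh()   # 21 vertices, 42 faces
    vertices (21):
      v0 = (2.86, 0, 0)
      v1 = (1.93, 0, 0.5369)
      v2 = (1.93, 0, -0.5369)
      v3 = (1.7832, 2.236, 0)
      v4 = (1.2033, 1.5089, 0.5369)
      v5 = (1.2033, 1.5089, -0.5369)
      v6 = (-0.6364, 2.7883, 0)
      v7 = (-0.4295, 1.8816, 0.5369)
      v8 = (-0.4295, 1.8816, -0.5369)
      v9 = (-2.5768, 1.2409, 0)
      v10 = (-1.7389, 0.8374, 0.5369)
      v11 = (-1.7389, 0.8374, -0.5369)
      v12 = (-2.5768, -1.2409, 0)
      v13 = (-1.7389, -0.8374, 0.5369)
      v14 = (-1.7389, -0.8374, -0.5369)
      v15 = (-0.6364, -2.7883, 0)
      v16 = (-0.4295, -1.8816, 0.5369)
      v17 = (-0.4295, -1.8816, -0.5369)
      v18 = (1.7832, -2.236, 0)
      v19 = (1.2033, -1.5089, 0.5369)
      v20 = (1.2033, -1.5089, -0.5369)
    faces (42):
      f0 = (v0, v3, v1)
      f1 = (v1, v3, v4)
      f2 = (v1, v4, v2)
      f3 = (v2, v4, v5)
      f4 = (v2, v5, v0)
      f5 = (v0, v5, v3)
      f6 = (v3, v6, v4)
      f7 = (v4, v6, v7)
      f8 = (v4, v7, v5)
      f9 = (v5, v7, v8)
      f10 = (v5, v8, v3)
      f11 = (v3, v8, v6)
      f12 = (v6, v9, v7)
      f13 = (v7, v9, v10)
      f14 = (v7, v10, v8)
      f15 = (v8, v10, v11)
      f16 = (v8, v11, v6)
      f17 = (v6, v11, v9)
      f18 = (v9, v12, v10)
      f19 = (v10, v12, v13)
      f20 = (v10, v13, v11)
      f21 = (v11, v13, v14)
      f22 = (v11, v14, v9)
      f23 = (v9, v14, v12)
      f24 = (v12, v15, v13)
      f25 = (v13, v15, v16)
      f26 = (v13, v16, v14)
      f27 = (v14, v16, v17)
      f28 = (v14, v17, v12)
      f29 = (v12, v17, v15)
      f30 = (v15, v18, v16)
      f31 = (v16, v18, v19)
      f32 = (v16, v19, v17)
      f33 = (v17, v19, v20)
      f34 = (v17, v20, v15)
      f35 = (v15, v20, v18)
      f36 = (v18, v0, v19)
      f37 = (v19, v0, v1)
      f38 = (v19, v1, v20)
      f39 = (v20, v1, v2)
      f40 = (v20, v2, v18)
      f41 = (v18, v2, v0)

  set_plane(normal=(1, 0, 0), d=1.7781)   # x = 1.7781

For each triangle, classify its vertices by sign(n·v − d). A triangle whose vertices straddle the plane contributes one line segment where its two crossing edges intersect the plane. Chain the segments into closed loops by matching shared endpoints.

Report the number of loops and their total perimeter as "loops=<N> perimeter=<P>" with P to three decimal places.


loops=2 perimeter=10.130

Straddling triangles (16 of 42):
  (v1,v3,v4) [++-] → (1.7781, 2.22961, 0.00472183)–(1.7781, 0.315401, 0.5369)  len=1.9868
  (v1,v4,v2) [+-+] → (1.7781, 0.315401, 0.5369)–(1.7781, 0.315401, -0.312447)  len=0.8493
  (v2,v4,v5) [+--] → (1.7781, 0.315401, -0.312447)–(1.7781, 0.315401, -0.5369)  len=0.2245
  (v2,v5,v0) [+-+] → (1.7781, 0.315401, -0.5369)–(1.7781, 0.98538, -0.35062)  len=0.6954
  (v0,v5,v3) [+-+] → (1.7781, 0.98538, -0.35062)–(1.7781, 2.22961, -0.00472183)  len=1.2914
  (v3,v6,v4) [+--] → (1.7781, 2.23716, 0)–(1.7781, 2.22961, 0.00472183)  len=0.0089
  (v5,v8,v3) [--+] → (1.7781, 2.23518, -0.00123749)–(1.7781, 2.22961, -0.00472183)  len=0.0066
  (v3,v8,v6) [+--] → (1.7781, 2.23518, -0.00123749)–(1.7781, 2.23716, 0)  len=0.0023
  (v15,v18,v16) [-+-] → (1.7781, -2.23716, 0)–(1.7781, -2.23518, 0.00123749)  len=0.0023
  (v16,v18,v19) [-+-] → (1.7781, -2.23518, 0.00123749)–(1.7781, -2.22961, 0.00472183)  len=0.0066
  (v15,v20,v18) [--+] → (1.7781, -2.22961, -0.00472183)–(1.7781, -2.23716, 0)  len=0.0089
  (v18,v0,v19) [++-] → (1.7781, -0.98538, 0.35062)–(1.7781, -2.22961, 0.00472183)  len=1.2914
  (v19,v0,v1) [-++] → (1.7781, -0.98538, 0.35062)–(1.7781, -0.315401, 0.5369)  len=0.6954
  (v19,v1,v20) [-+-] → (1.7781, -0.315401, 0.5369)–(1.7781, -0.315401, 0.312447)  len=0.2245
  (v20,v1,v2) [-++] → (1.7781, -0.315401, 0.312447)–(1.7781, -0.315401, -0.5369)  len=0.8493
  (v20,v2,v18) [-++] → (1.7781, -0.315401, -0.5369)–(1.7781, -2.22961, -0.00472183)  len=1.9868

Chained into 2 loop(s):
  loop 1: 8 segments, perimeter = 5.0652
  loop 2: 8 segments, perimeter = 5.0652
Total perimeter = 10.130


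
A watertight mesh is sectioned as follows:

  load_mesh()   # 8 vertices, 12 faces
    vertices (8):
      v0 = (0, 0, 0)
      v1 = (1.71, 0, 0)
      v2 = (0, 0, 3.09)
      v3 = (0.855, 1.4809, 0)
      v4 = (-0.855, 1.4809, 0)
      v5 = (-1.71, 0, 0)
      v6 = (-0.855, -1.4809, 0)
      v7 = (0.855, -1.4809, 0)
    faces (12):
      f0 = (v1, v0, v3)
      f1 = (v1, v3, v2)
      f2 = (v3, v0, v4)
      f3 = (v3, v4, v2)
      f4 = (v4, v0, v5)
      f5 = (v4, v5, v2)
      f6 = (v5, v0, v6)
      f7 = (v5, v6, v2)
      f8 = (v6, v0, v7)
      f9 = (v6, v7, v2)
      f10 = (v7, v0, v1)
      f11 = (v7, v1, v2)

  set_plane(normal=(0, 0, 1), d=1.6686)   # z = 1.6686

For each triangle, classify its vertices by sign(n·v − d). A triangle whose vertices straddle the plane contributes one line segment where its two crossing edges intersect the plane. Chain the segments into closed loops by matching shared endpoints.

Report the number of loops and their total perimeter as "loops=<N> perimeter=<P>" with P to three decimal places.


Straddling triangles (6 of 12):
  (v1,v3,v2) [--+] → (0.3933, 0.681214, 1.6686)–(0.7866, 0, 1.6686)  len=0.7866
  (v3,v4,v2) [--+] → (-0.3933, 0.681214, 1.6686)–(0.3933, 0.681214, 1.6686)  len=0.7866
  (v4,v5,v2) [--+] → (-0.7866, 0, 1.6686)–(-0.3933, 0.681214, 1.6686)  len=0.7866
  (v5,v6,v2) [--+] → (-0.3933, -0.681214, 1.6686)–(-0.7866, 0, 1.6686)  len=0.7866
  (v6,v7,v2) [--+] → (0.3933, -0.681214, 1.6686)–(-0.3933, -0.681214, 1.6686)  len=0.7866
  (v7,v1,v2) [--+] → (0.7866, 0, 1.6686)–(0.3933, -0.681214, 1.6686)  len=0.7866

Chained into 1 loop(s):
  loop 1: 6 segments, perimeter = 4.7196
Total perimeter = 4.720

loops=1 perimeter=4.720
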